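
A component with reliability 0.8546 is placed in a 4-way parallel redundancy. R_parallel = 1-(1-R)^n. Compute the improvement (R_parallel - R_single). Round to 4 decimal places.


R_single = 0.8546, n = 4
1 - R_single = 0.1454
(1 - R_single)^n = 0.1454^4 = 0.0004
R_parallel = 1 - 0.0004 = 0.9996
Improvement = 0.9996 - 0.8546
Improvement = 0.145

0.145


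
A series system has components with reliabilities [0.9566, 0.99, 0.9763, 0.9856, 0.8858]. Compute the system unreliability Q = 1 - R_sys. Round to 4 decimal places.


Components: [0.9566, 0.99, 0.9763, 0.9856, 0.8858]
After component 1: product = 0.9566
After component 2: product = 0.947
After component 3: product = 0.9246
After component 4: product = 0.9113
After component 5: product = 0.8072
R_sys = 0.8072
Q = 1 - 0.8072 = 0.1928

0.1928


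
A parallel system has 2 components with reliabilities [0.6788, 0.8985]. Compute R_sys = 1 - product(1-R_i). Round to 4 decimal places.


Components: [0.6788, 0.8985]
(1 - 0.6788) = 0.3212, running product = 0.3212
(1 - 0.8985) = 0.1015, running product = 0.0326
Product of (1-R_i) = 0.0326
R_sys = 1 - 0.0326 = 0.9674

0.9674


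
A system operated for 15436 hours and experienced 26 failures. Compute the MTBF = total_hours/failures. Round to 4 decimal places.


total_hours = 15436
failures = 26
MTBF = 15436 / 26
MTBF = 593.6923

593.6923


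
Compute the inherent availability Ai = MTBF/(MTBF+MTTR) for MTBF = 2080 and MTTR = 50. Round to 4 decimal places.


MTBF = 2080
MTTR = 50
MTBF + MTTR = 2130
Ai = 2080 / 2130
Ai = 0.9765

0.9765


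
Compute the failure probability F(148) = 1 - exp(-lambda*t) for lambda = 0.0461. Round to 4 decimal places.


lambda = 0.0461, t = 148
lambda * t = 6.8228
exp(-6.8228) = 0.0011
F(t) = 1 - 0.0011
F(t) = 0.9989

0.9989


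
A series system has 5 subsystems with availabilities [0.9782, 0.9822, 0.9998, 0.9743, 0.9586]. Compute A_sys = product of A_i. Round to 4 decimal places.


Subsystems: [0.9782, 0.9822, 0.9998, 0.9743, 0.9586]
After subsystem 1 (A=0.9782): product = 0.9782
After subsystem 2 (A=0.9822): product = 0.9608
After subsystem 3 (A=0.9998): product = 0.9606
After subsystem 4 (A=0.9743): product = 0.9359
After subsystem 5 (A=0.9586): product = 0.8972
A_sys = 0.8972

0.8972


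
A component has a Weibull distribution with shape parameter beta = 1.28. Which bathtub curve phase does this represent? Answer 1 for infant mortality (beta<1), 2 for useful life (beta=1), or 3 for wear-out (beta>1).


beta = 1.28
Compare beta to 1:
beta < 1 => infant mortality (phase 1)
beta = 1 => useful life (phase 2)
beta > 1 => wear-out (phase 3)
Since beta = 1.28, this is wear-out (increasing failure rate)
Phase = 3

3


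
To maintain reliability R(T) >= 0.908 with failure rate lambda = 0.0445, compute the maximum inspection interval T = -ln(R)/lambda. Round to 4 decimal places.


R_target = 0.908
lambda = 0.0445
-ln(0.908) = 0.0965
T = 0.0965 / 0.0445
T = 2.1688

2.1688


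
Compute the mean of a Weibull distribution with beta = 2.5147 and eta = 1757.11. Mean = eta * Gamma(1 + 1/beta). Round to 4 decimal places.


beta = 2.5147, eta = 1757.11
1/beta = 0.3977
1 + 1/beta = 1.3977
Gamma(1.3977) = 0.8874
Mean = 1757.11 * 0.8874
Mean = 1559.2483

1559.2483


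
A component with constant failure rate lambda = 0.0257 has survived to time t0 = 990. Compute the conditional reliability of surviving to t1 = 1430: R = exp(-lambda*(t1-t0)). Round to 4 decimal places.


lambda = 0.0257
t0 = 990, t1 = 1430
t1 - t0 = 440
lambda * (t1-t0) = 0.0257 * 440 = 11.308
R = exp(-11.308)
R = 0.0

0.0


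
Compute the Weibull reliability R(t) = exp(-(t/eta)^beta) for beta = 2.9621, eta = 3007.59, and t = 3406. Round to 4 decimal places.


beta = 2.9621, eta = 3007.59, t = 3406
t/eta = 3406 / 3007.59 = 1.1325
(t/eta)^beta = 1.1325^2.9621 = 1.4455
R(t) = exp(-1.4455)
R(t) = 0.2356

0.2356


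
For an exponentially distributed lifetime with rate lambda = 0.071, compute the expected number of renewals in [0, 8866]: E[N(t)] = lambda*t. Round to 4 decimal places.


lambda = 0.071
t = 8866
E[N(t)] = lambda * t
E[N(t)] = 0.071 * 8866
E[N(t)] = 629.486

629.486


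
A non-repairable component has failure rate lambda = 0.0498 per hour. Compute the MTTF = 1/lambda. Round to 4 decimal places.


lambda = 0.0498
MTTF = 1 / 0.0498
MTTF = 20.0803

20.0803


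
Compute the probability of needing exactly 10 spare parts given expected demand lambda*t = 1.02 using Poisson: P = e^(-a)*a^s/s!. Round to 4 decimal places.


a = 1.02, s = 10
e^(-a) = e^(-1.02) = 0.3606
a^s = 1.02^10 = 1.219
s! = 3628800
P = 0.3606 * 1.219 / 3628800
P = 0.0

0.0


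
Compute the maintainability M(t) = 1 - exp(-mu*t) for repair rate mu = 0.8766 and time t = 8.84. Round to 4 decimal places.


mu = 0.8766, t = 8.84
mu * t = 0.8766 * 8.84 = 7.7491
exp(-7.7491) = 0.0004
M(t) = 1 - 0.0004
M(t) = 0.9996

0.9996


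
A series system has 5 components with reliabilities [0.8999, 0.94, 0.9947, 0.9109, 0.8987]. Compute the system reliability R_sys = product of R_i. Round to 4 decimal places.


Components: [0.8999, 0.94, 0.9947, 0.9109, 0.8987]
After component 1 (R=0.8999): product = 0.8999
After component 2 (R=0.94): product = 0.8459
After component 3 (R=0.9947): product = 0.8414
After component 4 (R=0.9109): product = 0.7665
After component 5 (R=0.8987): product = 0.6888
R_sys = 0.6888

0.6888


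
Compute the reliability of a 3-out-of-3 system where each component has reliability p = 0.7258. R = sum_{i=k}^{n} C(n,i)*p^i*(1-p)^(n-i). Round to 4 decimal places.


k = 3, n = 3, p = 0.7258
i=3: C(3,3)=1 * 0.7258^3 * 0.2742^0 = 0.3823
R = sum of terms = 0.3823

0.3823


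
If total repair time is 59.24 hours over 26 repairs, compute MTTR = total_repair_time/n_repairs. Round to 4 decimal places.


total_repair_time = 59.24
n_repairs = 26
MTTR = 59.24 / 26
MTTR = 2.2785

2.2785


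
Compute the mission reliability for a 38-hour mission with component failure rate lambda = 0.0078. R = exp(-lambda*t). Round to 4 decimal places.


lambda = 0.0078
mission_time = 38
lambda * t = 0.0078 * 38 = 0.2964
R = exp(-0.2964)
R = 0.7435

0.7435


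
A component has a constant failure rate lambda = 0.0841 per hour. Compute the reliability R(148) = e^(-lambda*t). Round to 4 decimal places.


lambda = 0.0841
t = 148
lambda * t = 12.4468
R(t) = e^(-12.4468)
R(t) = 0.0

0.0


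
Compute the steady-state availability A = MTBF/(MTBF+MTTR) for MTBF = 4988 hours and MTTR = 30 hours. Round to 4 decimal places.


MTBF = 4988
MTTR = 30
MTBF + MTTR = 5018
A = 4988 / 5018
A = 0.994

0.994


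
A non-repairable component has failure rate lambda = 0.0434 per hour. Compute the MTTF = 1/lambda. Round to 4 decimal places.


lambda = 0.0434
MTTF = 1 / 0.0434
MTTF = 23.0415

23.0415


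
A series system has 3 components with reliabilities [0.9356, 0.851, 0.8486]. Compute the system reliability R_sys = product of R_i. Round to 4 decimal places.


Components: [0.9356, 0.851, 0.8486]
After component 1 (R=0.9356): product = 0.9356
After component 2 (R=0.851): product = 0.7962
After component 3 (R=0.8486): product = 0.6757
R_sys = 0.6757

0.6757


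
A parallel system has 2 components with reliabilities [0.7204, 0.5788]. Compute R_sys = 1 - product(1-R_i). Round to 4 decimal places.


Components: [0.7204, 0.5788]
(1 - 0.7204) = 0.2796, running product = 0.2796
(1 - 0.5788) = 0.4212, running product = 0.1178
Product of (1-R_i) = 0.1178
R_sys = 1 - 0.1178 = 0.8822

0.8822


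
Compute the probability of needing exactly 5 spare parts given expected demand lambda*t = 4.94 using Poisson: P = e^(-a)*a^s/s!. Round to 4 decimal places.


a = 4.94, s = 5
e^(-a) = e^(-4.94) = 0.0072
a^s = 4.94^5 = 2941.9463
s! = 120
P = 0.0072 * 2941.9463 / 120
P = 0.1754

0.1754


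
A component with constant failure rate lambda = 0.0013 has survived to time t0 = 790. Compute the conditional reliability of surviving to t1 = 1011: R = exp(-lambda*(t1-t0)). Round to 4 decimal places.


lambda = 0.0013
t0 = 790, t1 = 1011
t1 - t0 = 221
lambda * (t1-t0) = 0.0013 * 221 = 0.2873
R = exp(-0.2873)
R = 0.7503

0.7503


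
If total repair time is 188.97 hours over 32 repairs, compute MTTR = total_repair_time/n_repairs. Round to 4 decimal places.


total_repair_time = 188.97
n_repairs = 32
MTTR = 188.97 / 32
MTTR = 5.9053

5.9053


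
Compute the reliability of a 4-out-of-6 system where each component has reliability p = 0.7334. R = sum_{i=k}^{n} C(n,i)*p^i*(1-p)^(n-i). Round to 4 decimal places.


k = 4, n = 6, p = 0.7334
i=4: C(6,4)=15 * 0.7334^4 * 0.2666^2 = 0.3084
i=5: C(6,5)=6 * 0.7334^5 * 0.2666^1 = 0.3394
i=6: C(6,6)=1 * 0.7334^6 * 0.2666^0 = 0.1556
R = sum of terms = 0.8035

0.8035


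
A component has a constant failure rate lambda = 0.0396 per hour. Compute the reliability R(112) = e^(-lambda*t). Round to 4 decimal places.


lambda = 0.0396
t = 112
lambda * t = 4.4352
R(t) = e^(-4.4352)
R(t) = 0.0119

0.0119


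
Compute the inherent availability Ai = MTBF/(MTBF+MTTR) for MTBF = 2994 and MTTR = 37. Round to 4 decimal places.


MTBF = 2994
MTTR = 37
MTBF + MTTR = 3031
Ai = 2994 / 3031
Ai = 0.9878

0.9878


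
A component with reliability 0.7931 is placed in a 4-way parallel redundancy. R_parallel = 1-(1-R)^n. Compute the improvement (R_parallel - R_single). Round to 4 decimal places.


R_single = 0.7931, n = 4
1 - R_single = 0.2069
(1 - R_single)^n = 0.2069^4 = 0.0018
R_parallel = 1 - 0.0018 = 0.9982
Improvement = 0.9982 - 0.7931
Improvement = 0.2051

0.2051


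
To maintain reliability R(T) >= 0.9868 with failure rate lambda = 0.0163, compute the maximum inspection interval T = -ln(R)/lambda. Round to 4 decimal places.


R_target = 0.9868
lambda = 0.0163
-ln(0.9868) = 0.0133
T = 0.0133 / 0.0163
T = 0.8152

0.8152


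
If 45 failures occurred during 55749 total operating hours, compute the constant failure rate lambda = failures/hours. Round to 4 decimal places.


failures = 45
total_hours = 55749
lambda = 45 / 55749
lambda = 0.0008

0.0008


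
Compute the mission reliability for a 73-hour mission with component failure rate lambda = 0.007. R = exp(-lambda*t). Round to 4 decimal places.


lambda = 0.007
mission_time = 73
lambda * t = 0.007 * 73 = 0.511
R = exp(-0.511)
R = 0.5999

0.5999


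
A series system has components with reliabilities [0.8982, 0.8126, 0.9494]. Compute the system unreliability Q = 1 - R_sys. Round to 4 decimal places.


Components: [0.8982, 0.8126, 0.9494]
After component 1: product = 0.8982
After component 2: product = 0.7299
After component 3: product = 0.6929
R_sys = 0.6929
Q = 1 - 0.6929 = 0.3071

0.3071


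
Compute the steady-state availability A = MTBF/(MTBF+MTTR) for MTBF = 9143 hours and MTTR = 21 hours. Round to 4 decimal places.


MTBF = 9143
MTTR = 21
MTBF + MTTR = 9164
A = 9143 / 9164
A = 0.9977

0.9977


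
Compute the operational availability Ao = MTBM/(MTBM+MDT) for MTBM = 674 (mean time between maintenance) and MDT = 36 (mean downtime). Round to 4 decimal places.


MTBM = 674
MDT = 36
MTBM + MDT = 710
Ao = 674 / 710
Ao = 0.9493

0.9493


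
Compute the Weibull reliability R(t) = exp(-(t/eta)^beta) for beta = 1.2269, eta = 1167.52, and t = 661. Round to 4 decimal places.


beta = 1.2269, eta = 1167.52, t = 661
t/eta = 661 / 1167.52 = 0.5662
(t/eta)^beta = 0.5662^1.2269 = 0.4976
R(t) = exp(-0.4976)
R(t) = 0.608

0.608


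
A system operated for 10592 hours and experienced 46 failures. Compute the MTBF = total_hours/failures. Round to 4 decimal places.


total_hours = 10592
failures = 46
MTBF = 10592 / 46
MTBF = 230.2609

230.2609


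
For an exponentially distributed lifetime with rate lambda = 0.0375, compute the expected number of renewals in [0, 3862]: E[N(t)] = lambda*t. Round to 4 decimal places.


lambda = 0.0375
t = 3862
E[N(t)] = lambda * t
E[N(t)] = 0.0375 * 3862
E[N(t)] = 144.825

144.825


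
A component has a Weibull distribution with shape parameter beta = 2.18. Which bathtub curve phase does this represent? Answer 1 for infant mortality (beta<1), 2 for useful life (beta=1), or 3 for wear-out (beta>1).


beta = 2.18
Compare beta to 1:
beta < 1 => infant mortality (phase 1)
beta = 1 => useful life (phase 2)
beta > 1 => wear-out (phase 3)
Since beta = 2.18, this is wear-out (increasing failure rate)
Phase = 3

3


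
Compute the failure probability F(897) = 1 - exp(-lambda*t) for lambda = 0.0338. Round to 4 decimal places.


lambda = 0.0338, t = 897
lambda * t = 30.3186
exp(-30.3186) = 0.0
F(t) = 1 - 0.0
F(t) = 1.0

1.0


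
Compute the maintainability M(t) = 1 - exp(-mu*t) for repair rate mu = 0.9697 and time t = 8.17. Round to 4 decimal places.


mu = 0.9697, t = 8.17
mu * t = 0.9697 * 8.17 = 7.9224
exp(-7.9224) = 0.0004
M(t) = 1 - 0.0004
M(t) = 0.9996

0.9996


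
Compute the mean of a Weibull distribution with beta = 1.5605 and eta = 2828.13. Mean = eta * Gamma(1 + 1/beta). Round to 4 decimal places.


beta = 1.5605, eta = 2828.13
1/beta = 0.6408
1 + 1/beta = 1.6408
Gamma(1.6408) = 0.8988
Mean = 2828.13 * 0.8988
Mean = 2541.8104

2541.8104


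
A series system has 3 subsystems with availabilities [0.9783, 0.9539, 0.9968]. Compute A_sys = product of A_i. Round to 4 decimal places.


Subsystems: [0.9783, 0.9539, 0.9968]
After subsystem 1 (A=0.9783): product = 0.9783
After subsystem 2 (A=0.9539): product = 0.9332
After subsystem 3 (A=0.9968): product = 0.9302
A_sys = 0.9302

0.9302


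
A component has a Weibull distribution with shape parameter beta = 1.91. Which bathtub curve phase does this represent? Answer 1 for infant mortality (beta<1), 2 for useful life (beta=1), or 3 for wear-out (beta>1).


beta = 1.91
Compare beta to 1:
beta < 1 => infant mortality (phase 1)
beta = 1 => useful life (phase 2)
beta > 1 => wear-out (phase 3)
Since beta = 1.91, this is wear-out (increasing failure rate)
Phase = 3

3


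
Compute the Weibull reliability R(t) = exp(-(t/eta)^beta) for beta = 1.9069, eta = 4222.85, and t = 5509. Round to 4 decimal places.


beta = 1.9069, eta = 4222.85, t = 5509
t/eta = 5509 / 4222.85 = 1.3046
(t/eta)^beta = 1.3046^1.9069 = 1.6603
R(t) = exp(-1.6603)
R(t) = 0.1901

0.1901


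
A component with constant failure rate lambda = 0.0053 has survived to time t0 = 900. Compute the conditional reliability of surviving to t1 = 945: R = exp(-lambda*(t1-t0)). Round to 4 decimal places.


lambda = 0.0053
t0 = 900, t1 = 945
t1 - t0 = 45
lambda * (t1-t0) = 0.0053 * 45 = 0.2385
R = exp(-0.2385)
R = 0.7878

0.7878


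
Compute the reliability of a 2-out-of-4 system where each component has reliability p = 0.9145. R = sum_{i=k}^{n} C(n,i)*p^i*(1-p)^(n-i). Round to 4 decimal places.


k = 2, n = 4, p = 0.9145
i=2: C(4,2)=6 * 0.9145^2 * 0.0855^2 = 0.0367
i=3: C(4,3)=4 * 0.9145^3 * 0.0855^1 = 0.2616
i=4: C(4,4)=1 * 0.9145^4 * 0.0855^0 = 0.6994
R = sum of terms = 0.9977

0.9977


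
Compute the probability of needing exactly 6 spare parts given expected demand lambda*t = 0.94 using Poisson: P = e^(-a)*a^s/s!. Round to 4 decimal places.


a = 0.94, s = 6
e^(-a) = e^(-0.94) = 0.3906
a^s = 0.94^6 = 0.6899
s! = 720
P = 0.3906 * 0.6899 / 720
P = 0.0004

0.0004


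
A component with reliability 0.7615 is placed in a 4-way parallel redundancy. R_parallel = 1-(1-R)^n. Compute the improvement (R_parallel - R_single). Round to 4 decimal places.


R_single = 0.7615, n = 4
1 - R_single = 0.2385
(1 - R_single)^n = 0.2385^4 = 0.0032
R_parallel = 1 - 0.0032 = 0.9968
Improvement = 0.9968 - 0.7615
Improvement = 0.2353

0.2353


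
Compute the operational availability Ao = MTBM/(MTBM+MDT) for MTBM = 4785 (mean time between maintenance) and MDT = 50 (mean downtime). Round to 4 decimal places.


MTBM = 4785
MDT = 50
MTBM + MDT = 4835
Ao = 4785 / 4835
Ao = 0.9897

0.9897


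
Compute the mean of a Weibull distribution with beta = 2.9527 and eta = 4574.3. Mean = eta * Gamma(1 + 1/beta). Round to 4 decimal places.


beta = 2.9527, eta = 4574.3
1/beta = 0.3387
1 + 1/beta = 1.3387
Gamma(1.3387) = 0.8924
Mean = 4574.3 * 0.8924
Mean = 4081.941

4081.941


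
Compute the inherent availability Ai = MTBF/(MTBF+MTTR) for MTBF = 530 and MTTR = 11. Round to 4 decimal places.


MTBF = 530
MTTR = 11
MTBF + MTTR = 541
Ai = 530 / 541
Ai = 0.9797

0.9797


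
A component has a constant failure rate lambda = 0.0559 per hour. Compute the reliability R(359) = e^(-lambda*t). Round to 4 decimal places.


lambda = 0.0559
t = 359
lambda * t = 20.0681
R(t) = e^(-20.0681)
R(t) = 0.0

0.0


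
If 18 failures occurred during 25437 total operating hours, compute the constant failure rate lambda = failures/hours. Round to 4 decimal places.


failures = 18
total_hours = 25437
lambda = 18 / 25437
lambda = 0.0007

0.0007


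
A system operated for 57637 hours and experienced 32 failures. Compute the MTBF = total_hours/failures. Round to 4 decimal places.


total_hours = 57637
failures = 32
MTBF = 57637 / 32
MTBF = 1801.1562

1801.1562


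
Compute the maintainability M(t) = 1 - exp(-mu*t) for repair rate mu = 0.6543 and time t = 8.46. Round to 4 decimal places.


mu = 0.6543, t = 8.46
mu * t = 0.6543 * 8.46 = 5.5354
exp(-5.5354) = 0.0039
M(t) = 1 - 0.0039
M(t) = 0.9961

0.9961


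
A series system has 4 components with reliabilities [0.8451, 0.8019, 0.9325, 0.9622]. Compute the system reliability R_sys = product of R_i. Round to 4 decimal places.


Components: [0.8451, 0.8019, 0.9325, 0.9622]
After component 1 (R=0.8451): product = 0.8451
After component 2 (R=0.8019): product = 0.6777
After component 3 (R=0.9325): product = 0.6319
After component 4 (R=0.9622): product = 0.6081
R_sys = 0.6081

0.6081


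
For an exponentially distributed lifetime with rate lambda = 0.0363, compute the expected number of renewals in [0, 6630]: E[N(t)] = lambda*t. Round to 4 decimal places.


lambda = 0.0363
t = 6630
E[N(t)] = lambda * t
E[N(t)] = 0.0363 * 6630
E[N(t)] = 240.669

240.669


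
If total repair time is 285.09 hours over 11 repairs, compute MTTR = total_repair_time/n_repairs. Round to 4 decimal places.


total_repair_time = 285.09
n_repairs = 11
MTTR = 285.09 / 11
MTTR = 25.9173

25.9173


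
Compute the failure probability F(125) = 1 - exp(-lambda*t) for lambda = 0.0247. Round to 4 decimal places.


lambda = 0.0247, t = 125
lambda * t = 3.0875
exp(-3.0875) = 0.0456
F(t) = 1 - 0.0456
F(t) = 0.9544

0.9544


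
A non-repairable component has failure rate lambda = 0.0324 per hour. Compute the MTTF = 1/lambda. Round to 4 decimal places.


lambda = 0.0324
MTTF = 1 / 0.0324
MTTF = 30.8642

30.8642


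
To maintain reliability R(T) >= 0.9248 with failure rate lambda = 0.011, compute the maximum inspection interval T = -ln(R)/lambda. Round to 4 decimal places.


R_target = 0.9248
lambda = 0.011
-ln(0.9248) = 0.0782
T = 0.0782 / 0.011
T = 7.1071

7.1071


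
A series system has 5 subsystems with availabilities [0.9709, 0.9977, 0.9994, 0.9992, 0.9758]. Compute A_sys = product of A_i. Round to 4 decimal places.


Subsystems: [0.9709, 0.9977, 0.9994, 0.9992, 0.9758]
After subsystem 1 (A=0.9709): product = 0.9709
After subsystem 2 (A=0.9977): product = 0.9687
After subsystem 3 (A=0.9994): product = 0.9681
After subsystem 4 (A=0.9992): product = 0.9673
After subsystem 5 (A=0.9758): product = 0.9439
A_sys = 0.9439

0.9439


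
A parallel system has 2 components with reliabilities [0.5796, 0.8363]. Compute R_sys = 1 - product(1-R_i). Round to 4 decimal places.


Components: [0.5796, 0.8363]
(1 - 0.5796) = 0.4204, running product = 0.4204
(1 - 0.8363) = 0.1637, running product = 0.0688
Product of (1-R_i) = 0.0688
R_sys = 1 - 0.0688 = 0.9312

0.9312


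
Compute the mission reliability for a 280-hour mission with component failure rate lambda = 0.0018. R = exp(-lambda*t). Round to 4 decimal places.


lambda = 0.0018
mission_time = 280
lambda * t = 0.0018 * 280 = 0.504
R = exp(-0.504)
R = 0.6041

0.6041


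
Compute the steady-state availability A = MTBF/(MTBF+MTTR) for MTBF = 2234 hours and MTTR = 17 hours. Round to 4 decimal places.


MTBF = 2234
MTTR = 17
MTBF + MTTR = 2251
A = 2234 / 2251
A = 0.9924

0.9924


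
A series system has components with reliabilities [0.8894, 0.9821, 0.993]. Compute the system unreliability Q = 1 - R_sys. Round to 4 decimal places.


Components: [0.8894, 0.9821, 0.993]
After component 1: product = 0.8894
After component 2: product = 0.8735
After component 3: product = 0.8674
R_sys = 0.8674
Q = 1 - 0.8674 = 0.1326

0.1326


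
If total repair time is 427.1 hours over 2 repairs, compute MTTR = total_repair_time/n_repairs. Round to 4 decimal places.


total_repair_time = 427.1
n_repairs = 2
MTTR = 427.1 / 2
MTTR = 213.55

213.55


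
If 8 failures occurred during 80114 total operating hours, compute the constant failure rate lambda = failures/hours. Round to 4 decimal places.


failures = 8
total_hours = 80114
lambda = 8 / 80114
lambda = 0.0001

0.0001


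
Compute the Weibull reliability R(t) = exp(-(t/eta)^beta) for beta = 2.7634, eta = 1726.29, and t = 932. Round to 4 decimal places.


beta = 2.7634, eta = 1726.29, t = 932
t/eta = 932 / 1726.29 = 0.5399
(t/eta)^beta = 0.5399^2.7634 = 0.1821
R(t) = exp(-0.1821)
R(t) = 0.8335

0.8335


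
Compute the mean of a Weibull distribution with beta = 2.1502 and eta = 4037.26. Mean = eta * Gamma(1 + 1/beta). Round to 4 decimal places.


beta = 2.1502, eta = 4037.26
1/beta = 0.4651
1 + 1/beta = 1.4651
Gamma(1.4651) = 0.8856
Mean = 4037.26 * 0.8856
Mean = 3575.4308

3575.4308


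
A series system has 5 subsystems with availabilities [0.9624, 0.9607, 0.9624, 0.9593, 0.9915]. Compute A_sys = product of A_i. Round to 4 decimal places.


Subsystems: [0.9624, 0.9607, 0.9624, 0.9593, 0.9915]
After subsystem 1 (A=0.9624): product = 0.9624
After subsystem 2 (A=0.9607): product = 0.9246
After subsystem 3 (A=0.9624): product = 0.8898
After subsystem 4 (A=0.9593): product = 0.8536
After subsystem 5 (A=0.9915): product = 0.8463
A_sys = 0.8463

0.8463


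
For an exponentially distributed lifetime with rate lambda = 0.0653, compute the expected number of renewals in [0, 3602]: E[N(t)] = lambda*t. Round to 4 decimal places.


lambda = 0.0653
t = 3602
E[N(t)] = lambda * t
E[N(t)] = 0.0653 * 3602
E[N(t)] = 235.2106

235.2106


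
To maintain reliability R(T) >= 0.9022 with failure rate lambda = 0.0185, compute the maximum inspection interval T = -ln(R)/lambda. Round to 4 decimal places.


R_target = 0.9022
lambda = 0.0185
-ln(0.9022) = 0.1029
T = 0.1029 / 0.0185
T = 5.5632

5.5632


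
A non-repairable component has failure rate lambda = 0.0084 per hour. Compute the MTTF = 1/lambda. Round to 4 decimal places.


lambda = 0.0084
MTTF = 1 / 0.0084
MTTF = 119.0476

119.0476


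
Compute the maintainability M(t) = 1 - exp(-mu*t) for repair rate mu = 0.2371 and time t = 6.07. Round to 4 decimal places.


mu = 0.2371, t = 6.07
mu * t = 0.2371 * 6.07 = 1.4392
exp(-1.4392) = 0.2371
M(t) = 1 - 0.2371
M(t) = 0.7629

0.7629


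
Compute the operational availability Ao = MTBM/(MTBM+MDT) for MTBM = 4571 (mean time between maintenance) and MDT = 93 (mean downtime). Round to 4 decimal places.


MTBM = 4571
MDT = 93
MTBM + MDT = 4664
Ao = 4571 / 4664
Ao = 0.9801

0.9801


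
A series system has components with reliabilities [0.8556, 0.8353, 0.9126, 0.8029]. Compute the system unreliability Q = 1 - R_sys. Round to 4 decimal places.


Components: [0.8556, 0.8353, 0.9126, 0.8029]
After component 1: product = 0.8556
After component 2: product = 0.7147
After component 3: product = 0.6522
After component 4: product = 0.5237
R_sys = 0.5237
Q = 1 - 0.5237 = 0.4763

0.4763


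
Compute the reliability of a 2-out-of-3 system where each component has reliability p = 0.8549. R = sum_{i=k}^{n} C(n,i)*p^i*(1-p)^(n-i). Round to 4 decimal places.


k = 2, n = 3, p = 0.8549
i=2: C(3,2)=3 * 0.8549^2 * 0.1451^1 = 0.3181
i=3: C(3,3)=1 * 0.8549^3 * 0.1451^0 = 0.6248
R = sum of terms = 0.9429

0.9429


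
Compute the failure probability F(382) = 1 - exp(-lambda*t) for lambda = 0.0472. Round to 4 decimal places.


lambda = 0.0472, t = 382
lambda * t = 18.0304
exp(-18.0304) = 0.0
F(t) = 1 - 0.0
F(t) = 1.0

1.0


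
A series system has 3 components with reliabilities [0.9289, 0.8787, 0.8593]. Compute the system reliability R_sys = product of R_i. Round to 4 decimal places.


Components: [0.9289, 0.8787, 0.8593]
After component 1 (R=0.9289): product = 0.9289
After component 2 (R=0.8787): product = 0.8162
After component 3 (R=0.8593): product = 0.7014
R_sys = 0.7014

0.7014


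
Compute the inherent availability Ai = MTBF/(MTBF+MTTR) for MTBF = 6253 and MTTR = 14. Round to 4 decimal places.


MTBF = 6253
MTTR = 14
MTBF + MTTR = 6267
Ai = 6253 / 6267
Ai = 0.9978

0.9978


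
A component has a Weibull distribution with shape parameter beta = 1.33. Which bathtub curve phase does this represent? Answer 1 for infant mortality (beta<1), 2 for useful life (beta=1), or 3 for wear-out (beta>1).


beta = 1.33
Compare beta to 1:
beta < 1 => infant mortality (phase 1)
beta = 1 => useful life (phase 2)
beta > 1 => wear-out (phase 3)
Since beta = 1.33, this is wear-out (increasing failure rate)
Phase = 3

3


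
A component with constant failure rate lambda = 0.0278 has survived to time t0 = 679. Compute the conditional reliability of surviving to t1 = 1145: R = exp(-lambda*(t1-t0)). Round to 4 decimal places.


lambda = 0.0278
t0 = 679, t1 = 1145
t1 - t0 = 466
lambda * (t1-t0) = 0.0278 * 466 = 12.9548
R = exp(-12.9548)
R = 0.0

0.0


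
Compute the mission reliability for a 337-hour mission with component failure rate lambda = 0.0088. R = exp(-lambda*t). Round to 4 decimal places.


lambda = 0.0088
mission_time = 337
lambda * t = 0.0088 * 337 = 2.9656
R = exp(-2.9656)
R = 0.0515

0.0515


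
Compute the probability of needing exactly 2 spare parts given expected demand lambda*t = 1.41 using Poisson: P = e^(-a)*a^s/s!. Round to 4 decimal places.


a = 1.41, s = 2
e^(-a) = e^(-1.41) = 0.2441
a^s = 1.41^2 = 1.9881
s! = 2
P = 0.2441 * 1.9881 / 2
P = 0.2427

0.2427


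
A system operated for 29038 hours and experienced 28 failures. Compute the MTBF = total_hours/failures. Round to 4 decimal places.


total_hours = 29038
failures = 28
MTBF = 29038 / 28
MTBF = 1037.0714

1037.0714


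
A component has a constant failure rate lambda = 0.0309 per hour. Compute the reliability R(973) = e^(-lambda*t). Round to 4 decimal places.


lambda = 0.0309
t = 973
lambda * t = 30.0657
R(t) = e^(-30.0657)
R(t) = 0.0

0.0


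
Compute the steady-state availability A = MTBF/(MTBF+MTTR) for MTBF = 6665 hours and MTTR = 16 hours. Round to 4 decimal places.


MTBF = 6665
MTTR = 16
MTBF + MTTR = 6681
A = 6665 / 6681
A = 0.9976

0.9976


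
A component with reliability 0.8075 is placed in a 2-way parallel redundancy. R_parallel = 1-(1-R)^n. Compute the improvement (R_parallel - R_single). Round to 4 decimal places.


R_single = 0.8075, n = 2
1 - R_single = 0.1925
(1 - R_single)^n = 0.1925^2 = 0.0371
R_parallel = 1 - 0.0371 = 0.9629
Improvement = 0.9629 - 0.8075
Improvement = 0.1554

0.1554


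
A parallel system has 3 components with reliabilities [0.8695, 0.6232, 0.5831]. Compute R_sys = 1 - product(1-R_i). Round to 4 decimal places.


Components: [0.8695, 0.6232, 0.5831]
(1 - 0.8695) = 0.1305, running product = 0.1305
(1 - 0.6232) = 0.3768, running product = 0.0492
(1 - 0.5831) = 0.4169, running product = 0.0205
Product of (1-R_i) = 0.0205
R_sys = 1 - 0.0205 = 0.9795

0.9795


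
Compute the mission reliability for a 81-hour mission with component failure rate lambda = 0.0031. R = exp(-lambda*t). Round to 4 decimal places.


lambda = 0.0031
mission_time = 81
lambda * t = 0.0031 * 81 = 0.2511
R = exp(-0.2511)
R = 0.7779

0.7779


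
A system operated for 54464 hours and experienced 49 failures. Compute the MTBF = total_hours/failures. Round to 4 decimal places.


total_hours = 54464
failures = 49
MTBF = 54464 / 49
MTBF = 1111.5102

1111.5102


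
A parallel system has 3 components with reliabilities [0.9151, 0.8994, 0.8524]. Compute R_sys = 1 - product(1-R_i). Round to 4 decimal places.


Components: [0.9151, 0.8994, 0.8524]
(1 - 0.9151) = 0.0849, running product = 0.0849
(1 - 0.8994) = 0.1006, running product = 0.0085
(1 - 0.8524) = 0.1476, running product = 0.0013
Product of (1-R_i) = 0.0013
R_sys = 1 - 0.0013 = 0.9987

0.9987


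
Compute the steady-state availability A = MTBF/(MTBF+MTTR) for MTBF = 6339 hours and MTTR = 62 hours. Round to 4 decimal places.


MTBF = 6339
MTTR = 62
MTBF + MTTR = 6401
A = 6339 / 6401
A = 0.9903

0.9903


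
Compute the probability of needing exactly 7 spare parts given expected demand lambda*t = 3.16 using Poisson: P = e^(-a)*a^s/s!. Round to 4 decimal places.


a = 3.16, s = 7
e^(-a) = e^(-3.16) = 0.0424
a^s = 3.16^7 = 3146.3684
s! = 5040
P = 0.0424 * 3146.3684 / 5040
P = 0.0265

0.0265


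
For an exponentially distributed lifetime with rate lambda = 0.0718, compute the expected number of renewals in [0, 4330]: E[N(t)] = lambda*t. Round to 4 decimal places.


lambda = 0.0718
t = 4330
E[N(t)] = lambda * t
E[N(t)] = 0.0718 * 4330
E[N(t)] = 310.894

310.894


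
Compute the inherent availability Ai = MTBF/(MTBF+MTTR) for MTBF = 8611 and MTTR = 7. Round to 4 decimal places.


MTBF = 8611
MTTR = 7
MTBF + MTTR = 8618
Ai = 8611 / 8618
Ai = 0.9992

0.9992


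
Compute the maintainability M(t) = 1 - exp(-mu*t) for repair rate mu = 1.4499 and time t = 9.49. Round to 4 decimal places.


mu = 1.4499, t = 9.49
mu * t = 1.4499 * 9.49 = 13.7596
exp(-13.7596) = 0.0
M(t) = 1 - 0.0
M(t) = 1.0

1.0


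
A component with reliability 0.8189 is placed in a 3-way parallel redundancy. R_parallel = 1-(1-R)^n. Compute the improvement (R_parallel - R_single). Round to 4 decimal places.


R_single = 0.8189, n = 3
1 - R_single = 0.1811
(1 - R_single)^n = 0.1811^3 = 0.0059
R_parallel = 1 - 0.0059 = 0.9941
Improvement = 0.9941 - 0.8189
Improvement = 0.1752

0.1752


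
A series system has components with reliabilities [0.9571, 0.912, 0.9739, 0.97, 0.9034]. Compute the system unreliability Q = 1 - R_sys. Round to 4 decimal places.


Components: [0.9571, 0.912, 0.9739, 0.97, 0.9034]
After component 1: product = 0.9571
After component 2: product = 0.8729
After component 3: product = 0.8501
After component 4: product = 0.8246
After component 5: product = 0.7449
R_sys = 0.7449
Q = 1 - 0.7449 = 0.2551

0.2551


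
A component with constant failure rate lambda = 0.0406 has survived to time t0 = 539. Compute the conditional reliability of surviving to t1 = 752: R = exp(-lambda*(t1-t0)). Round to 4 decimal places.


lambda = 0.0406
t0 = 539, t1 = 752
t1 - t0 = 213
lambda * (t1-t0) = 0.0406 * 213 = 8.6478
R = exp(-8.6478)
R = 0.0002

0.0002


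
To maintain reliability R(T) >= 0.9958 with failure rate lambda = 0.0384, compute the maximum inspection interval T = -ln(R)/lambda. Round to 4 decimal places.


R_target = 0.9958
lambda = 0.0384
-ln(0.9958) = 0.0042
T = 0.0042 / 0.0384
T = 0.1096

0.1096


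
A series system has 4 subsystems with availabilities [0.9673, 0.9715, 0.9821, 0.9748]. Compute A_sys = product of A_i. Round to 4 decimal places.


Subsystems: [0.9673, 0.9715, 0.9821, 0.9748]
After subsystem 1 (A=0.9673): product = 0.9673
After subsystem 2 (A=0.9715): product = 0.9397
After subsystem 3 (A=0.9821): product = 0.9229
After subsystem 4 (A=0.9748): product = 0.8997
A_sys = 0.8997

0.8997


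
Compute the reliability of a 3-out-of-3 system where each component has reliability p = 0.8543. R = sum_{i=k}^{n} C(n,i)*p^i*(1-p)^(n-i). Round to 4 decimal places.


k = 3, n = 3, p = 0.8543
i=3: C(3,3)=1 * 0.8543^3 * 0.1457^0 = 0.6235
R = sum of terms = 0.6235

0.6235


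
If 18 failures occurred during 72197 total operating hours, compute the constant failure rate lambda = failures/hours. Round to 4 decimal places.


failures = 18
total_hours = 72197
lambda = 18 / 72197
lambda = 0.0002

0.0002


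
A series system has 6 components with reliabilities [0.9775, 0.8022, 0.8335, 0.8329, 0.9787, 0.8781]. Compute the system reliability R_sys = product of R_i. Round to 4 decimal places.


Components: [0.9775, 0.8022, 0.8335, 0.8329, 0.9787, 0.8781]
After component 1 (R=0.9775): product = 0.9775
After component 2 (R=0.8022): product = 0.7842
After component 3 (R=0.8335): product = 0.6536
After component 4 (R=0.8329): product = 0.5444
After component 5 (R=0.9787): product = 0.5328
After component 6 (R=0.8781): product = 0.4678
R_sys = 0.4678

0.4678


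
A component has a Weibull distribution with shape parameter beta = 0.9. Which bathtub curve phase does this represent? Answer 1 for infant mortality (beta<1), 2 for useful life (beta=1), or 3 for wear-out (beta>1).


beta = 0.9
Compare beta to 1:
beta < 1 => infant mortality (phase 1)
beta = 1 => useful life (phase 2)
beta > 1 => wear-out (phase 3)
Since beta = 0.9, this is infant mortality (decreasing failure rate)
Phase = 1

1


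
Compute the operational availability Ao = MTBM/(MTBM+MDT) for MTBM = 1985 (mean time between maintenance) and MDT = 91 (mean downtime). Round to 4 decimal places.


MTBM = 1985
MDT = 91
MTBM + MDT = 2076
Ao = 1985 / 2076
Ao = 0.9562

0.9562


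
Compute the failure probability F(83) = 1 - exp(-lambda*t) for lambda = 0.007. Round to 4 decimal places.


lambda = 0.007, t = 83
lambda * t = 0.581
exp(-0.581) = 0.5593
F(t) = 1 - 0.5593
F(t) = 0.4407

0.4407


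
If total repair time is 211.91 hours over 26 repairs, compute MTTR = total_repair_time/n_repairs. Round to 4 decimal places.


total_repair_time = 211.91
n_repairs = 26
MTTR = 211.91 / 26
MTTR = 8.1504

8.1504


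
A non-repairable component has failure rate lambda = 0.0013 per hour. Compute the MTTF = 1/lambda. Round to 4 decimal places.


lambda = 0.0013
MTTF = 1 / 0.0013
MTTF = 769.2308

769.2308


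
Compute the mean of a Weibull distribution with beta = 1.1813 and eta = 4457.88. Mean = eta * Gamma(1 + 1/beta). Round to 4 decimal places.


beta = 1.1813, eta = 4457.88
1/beta = 0.8465
1 + 1/beta = 1.8465
Gamma(1.8465) = 0.9446
Mean = 4457.88 * 0.9446
Mean = 4210.7368

4210.7368


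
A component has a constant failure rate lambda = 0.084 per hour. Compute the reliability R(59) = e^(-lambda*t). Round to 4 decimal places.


lambda = 0.084
t = 59
lambda * t = 4.956
R(t) = e^(-4.956)
R(t) = 0.007

0.007


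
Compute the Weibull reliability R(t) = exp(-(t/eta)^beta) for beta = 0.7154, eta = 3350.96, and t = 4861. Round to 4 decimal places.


beta = 0.7154, eta = 3350.96, t = 4861
t/eta = 4861 / 3350.96 = 1.4506
(t/eta)^beta = 1.4506^0.7154 = 1.3049
R(t) = exp(-1.3049)
R(t) = 0.2712

0.2712


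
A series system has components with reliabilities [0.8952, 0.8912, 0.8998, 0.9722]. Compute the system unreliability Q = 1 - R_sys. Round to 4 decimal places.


Components: [0.8952, 0.8912, 0.8998, 0.9722]
After component 1: product = 0.8952
After component 2: product = 0.7978
After component 3: product = 0.7179
After component 4: product = 0.6979
R_sys = 0.6979
Q = 1 - 0.6979 = 0.3021

0.3021


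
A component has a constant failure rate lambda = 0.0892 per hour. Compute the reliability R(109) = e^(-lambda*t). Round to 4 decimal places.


lambda = 0.0892
t = 109
lambda * t = 9.7228
R(t) = e^(-9.7228)
R(t) = 0.0001

0.0001


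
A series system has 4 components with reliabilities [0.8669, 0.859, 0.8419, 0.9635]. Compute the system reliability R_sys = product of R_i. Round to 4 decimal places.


Components: [0.8669, 0.859, 0.8419, 0.9635]
After component 1 (R=0.8669): product = 0.8669
After component 2 (R=0.859): product = 0.7447
After component 3 (R=0.8419): product = 0.6269
After component 4 (R=0.9635): product = 0.6041
R_sys = 0.6041

0.6041


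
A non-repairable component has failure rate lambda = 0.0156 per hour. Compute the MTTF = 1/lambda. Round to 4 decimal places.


lambda = 0.0156
MTTF = 1 / 0.0156
MTTF = 64.1026

64.1026


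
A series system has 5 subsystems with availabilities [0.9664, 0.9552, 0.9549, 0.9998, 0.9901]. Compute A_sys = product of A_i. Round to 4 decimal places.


Subsystems: [0.9664, 0.9552, 0.9549, 0.9998, 0.9901]
After subsystem 1 (A=0.9664): product = 0.9664
After subsystem 2 (A=0.9552): product = 0.9231
After subsystem 3 (A=0.9549): product = 0.8815
After subsystem 4 (A=0.9998): product = 0.8813
After subsystem 5 (A=0.9901): product = 0.8726
A_sys = 0.8726

0.8726


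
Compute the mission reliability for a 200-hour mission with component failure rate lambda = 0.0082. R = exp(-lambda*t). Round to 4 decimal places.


lambda = 0.0082
mission_time = 200
lambda * t = 0.0082 * 200 = 1.64
R = exp(-1.64)
R = 0.194

0.194


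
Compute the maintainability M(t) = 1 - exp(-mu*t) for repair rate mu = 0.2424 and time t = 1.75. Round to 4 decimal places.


mu = 0.2424, t = 1.75
mu * t = 0.2424 * 1.75 = 0.4242
exp(-0.4242) = 0.6543
M(t) = 1 - 0.6543
M(t) = 0.3457

0.3457


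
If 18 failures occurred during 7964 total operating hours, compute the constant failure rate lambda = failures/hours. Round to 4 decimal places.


failures = 18
total_hours = 7964
lambda = 18 / 7964
lambda = 0.0023

0.0023


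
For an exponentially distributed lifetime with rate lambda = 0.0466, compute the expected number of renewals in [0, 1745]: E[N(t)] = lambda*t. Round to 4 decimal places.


lambda = 0.0466
t = 1745
E[N(t)] = lambda * t
E[N(t)] = 0.0466 * 1745
E[N(t)] = 81.317

81.317


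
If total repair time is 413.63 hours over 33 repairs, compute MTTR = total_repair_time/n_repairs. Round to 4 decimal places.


total_repair_time = 413.63
n_repairs = 33
MTTR = 413.63 / 33
MTTR = 12.5342

12.5342


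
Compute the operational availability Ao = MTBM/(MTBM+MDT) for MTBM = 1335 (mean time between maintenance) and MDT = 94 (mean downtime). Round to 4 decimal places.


MTBM = 1335
MDT = 94
MTBM + MDT = 1429
Ao = 1335 / 1429
Ao = 0.9342

0.9342


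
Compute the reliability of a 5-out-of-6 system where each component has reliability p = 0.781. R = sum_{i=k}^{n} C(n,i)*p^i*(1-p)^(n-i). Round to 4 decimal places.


k = 5, n = 6, p = 0.781
i=5: C(6,5)=6 * 0.781^5 * 0.219^1 = 0.3818
i=6: C(6,6)=1 * 0.781^6 * 0.219^0 = 0.2269
R = sum of terms = 0.6088

0.6088


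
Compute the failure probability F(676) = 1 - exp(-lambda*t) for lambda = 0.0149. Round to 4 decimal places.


lambda = 0.0149, t = 676
lambda * t = 10.0724
exp(-10.0724) = 0.0
F(t) = 1 - 0.0
F(t) = 1.0

1.0


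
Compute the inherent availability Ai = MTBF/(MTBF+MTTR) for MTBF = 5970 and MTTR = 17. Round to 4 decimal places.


MTBF = 5970
MTTR = 17
MTBF + MTTR = 5987
Ai = 5970 / 5987
Ai = 0.9972

0.9972


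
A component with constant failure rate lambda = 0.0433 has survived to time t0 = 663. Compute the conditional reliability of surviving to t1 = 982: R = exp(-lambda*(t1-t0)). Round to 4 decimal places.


lambda = 0.0433
t0 = 663, t1 = 982
t1 - t0 = 319
lambda * (t1-t0) = 0.0433 * 319 = 13.8127
R = exp(-13.8127)
R = 0.0

0.0


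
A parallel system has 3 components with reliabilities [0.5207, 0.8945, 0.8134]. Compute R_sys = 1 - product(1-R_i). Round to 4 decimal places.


Components: [0.5207, 0.8945, 0.8134]
(1 - 0.5207) = 0.4793, running product = 0.4793
(1 - 0.8945) = 0.1055, running product = 0.0506
(1 - 0.8134) = 0.1866, running product = 0.0094
Product of (1-R_i) = 0.0094
R_sys = 1 - 0.0094 = 0.9906

0.9906


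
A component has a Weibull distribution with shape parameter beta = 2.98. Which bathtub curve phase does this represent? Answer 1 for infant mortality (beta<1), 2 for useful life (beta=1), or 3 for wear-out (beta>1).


beta = 2.98
Compare beta to 1:
beta < 1 => infant mortality (phase 1)
beta = 1 => useful life (phase 2)
beta > 1 => wear-out (phase 3)
Since beta = 2.98, this is wear-out (increasing failure rate)
Phase = 3

3
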